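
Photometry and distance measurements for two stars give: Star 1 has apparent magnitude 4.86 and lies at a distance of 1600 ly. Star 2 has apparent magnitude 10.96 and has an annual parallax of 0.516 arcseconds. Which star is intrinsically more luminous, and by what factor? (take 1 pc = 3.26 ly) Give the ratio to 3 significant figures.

Star 1: d = 1600 ly / 3.26 = 490.8 pc
Star 1: M = m − 5 log₁₀ d + 5 = 4.86 − 5·2.6909 + 5 = -3.595
Star 2: d = 1/p = 1/0.516″ = 1.938 pc
Star 2: M = m − 5 log₁₀ d + 5 = 10.96 − 5·0.2874 + 5 = 14.523
ΔM = M_1 − M_2 = -3.595 − (14.523) = -18.118; smaller M is more luminous → Star 1.
L ratio = 10^(0.4 |ΔM|) = 10^7.247 = 1.766×10^7

Star 1 is more luminous, by a factor of 1.77×10^7.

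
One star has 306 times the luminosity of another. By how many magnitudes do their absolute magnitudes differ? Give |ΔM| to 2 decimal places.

Pogson: ΔM = −2.5 log₁₀(ratio) = −2.5 log₁₀(306) = −2.5 × 2.4857 = -6.214

|ΔM| ≈ 6.21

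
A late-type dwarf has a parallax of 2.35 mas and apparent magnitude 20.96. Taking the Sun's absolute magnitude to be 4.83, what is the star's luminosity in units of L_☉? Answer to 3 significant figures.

d = 1/p = 1000/2.35 mas = 425.5 pc
M = m − 5 log₁₀ d + 5 = 20.96 − 5·2.6289 + 5 = 12.815
M − M_☉ = 12.815 − 4.83 = 7.985
L/L_☉ = 10^(−0.4 × 7.985) = 6.395×10^-4

L/L_☉ ≈ 6.40×10^-4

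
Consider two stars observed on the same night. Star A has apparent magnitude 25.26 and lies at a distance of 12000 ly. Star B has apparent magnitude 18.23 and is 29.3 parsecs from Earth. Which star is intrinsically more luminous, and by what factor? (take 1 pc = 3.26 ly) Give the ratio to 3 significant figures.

Star A: d = 12000 ly / 3.26 = 3681 pc
Star A: M = m − 5 log₁₀ d + 5 = 25.26 − 5·3.5660 + 5 = 12.430
Star B: M = m − 5 log₁₀ d + 5 = 18.23 − 5·1.4669 + 5 = 15.896
ΔM = M_A − M_B = 12.430 − (15.896) = -3.465; smaller M is more luminous → Star A.
L ratio = 10^(0.4 |ΔM|) = 10^1.386 = 24.33

Star A is more luminous, by a factor of 24.3.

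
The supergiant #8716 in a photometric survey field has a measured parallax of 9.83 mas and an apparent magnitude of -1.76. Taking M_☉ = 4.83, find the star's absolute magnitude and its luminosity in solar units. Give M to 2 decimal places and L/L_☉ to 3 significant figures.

d = 1/p = 1000/9.83 mas = 101.7 pc
M = m − 5 log₁₀ d + 5 = -1.76 − 5·2.0074 + 5 = -6.797
M − M_☉ = -6.797 − 4.83 = -11.627
L/L_☉ = 10^(−0.4 × -11.627) = 44760

M ≈ -6.80; L/L_☉ ≈ 44800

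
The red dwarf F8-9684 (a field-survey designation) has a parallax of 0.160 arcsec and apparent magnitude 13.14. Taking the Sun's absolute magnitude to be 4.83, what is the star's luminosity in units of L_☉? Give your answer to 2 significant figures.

L/L_☉ ≈ 1.9×10^-4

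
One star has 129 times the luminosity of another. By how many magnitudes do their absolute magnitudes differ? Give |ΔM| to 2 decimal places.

|ΔM| ≈ 5.28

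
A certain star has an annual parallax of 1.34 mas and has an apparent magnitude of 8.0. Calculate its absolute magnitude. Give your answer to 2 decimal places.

M ≈ -1.36

p = 1.34 mas = 1.34×10^-3″ → d = 1/p = 746.3 pc
5 log₁₀(d/10 pc) = 5 log₁₀(746.3) − 5 = 9.364
M = m − 5 log₁₀(d/10) = 8.0 − 9.364 = -1.364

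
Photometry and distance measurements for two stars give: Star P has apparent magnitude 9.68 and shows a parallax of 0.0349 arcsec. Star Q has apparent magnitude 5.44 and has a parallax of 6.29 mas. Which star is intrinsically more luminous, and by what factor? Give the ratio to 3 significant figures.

Star P: d = 1/p = 1/0.0349″ = 28.65 pc
Star P: M = m − 5 log₁₀ d + 5 = 9.68 − 5·1.4572 + 5 = 7.394
Star Q: p = 6.29 mas = 6.29×10^-3″ → d = 1/p = 159.0 pc
Star Q: M = m − 5 log₁₀ d + 5 = 5.44 − 5·2.2013 + 5 = -0.567
ΔM = M_P − M_Q = 7.394 − (-0.567) = 7.961; smaller M is more luminous → Star Q.
L ratio = 10^(0.4 |ΔM|) = 10^3.184 = 1529

Star Q is more luminous, by a factor of 1530.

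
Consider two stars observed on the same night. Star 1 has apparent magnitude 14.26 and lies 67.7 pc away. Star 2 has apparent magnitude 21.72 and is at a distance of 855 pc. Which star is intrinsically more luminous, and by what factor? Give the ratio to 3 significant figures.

Star 1 is more luminous, by a factor of 6.04.

Star 1: M = m − 5 log₁₀ d + 5 = 14.26 − 5·1.8306 + 5 = 10.107
Star 2: M = m − 5 log₁₀ d + 5 = 21.72 − 5·2.9320 + 5 = 12.060
ΔM = M_1 − M_2 = 10.107 − (12.060) = -1.953; smaller M is more luminous → Star 1.
L ratio = 10^(0.4 |ΔM|) = 10^0.781 = 6.043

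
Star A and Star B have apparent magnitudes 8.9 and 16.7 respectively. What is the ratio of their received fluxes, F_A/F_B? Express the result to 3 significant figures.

Magnitude difference = -7.8
Flux ratio = 10^(−0.4 Δm) = 10^(−0.4 × -7.8) = 10^3.120 = 1318

F_A/F_B ≈ 1320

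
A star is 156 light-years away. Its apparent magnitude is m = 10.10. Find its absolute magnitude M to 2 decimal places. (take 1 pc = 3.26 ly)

d = 156 ly / 3.26 = 47.85 pc
5 log₁₀(d/10 pc) = 5 log₁₀(47.85) − 5 = 3.400
M = m − 5 log₁₀(d/10) = 10.10 − 3.400 = 6.700

M ≈ 6.70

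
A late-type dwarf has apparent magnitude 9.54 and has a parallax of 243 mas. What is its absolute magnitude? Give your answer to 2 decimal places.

M ≈ 11.47

p = 243 mas = 0.243″ → d = 1/p = 4.115 pc
5 log₁₀(d/10 pc) = 5 log₁₀(4.115) − 5 = -1.928
M = m − 5 log₁₀(d/10) = 9.54 + 1.928 = 11.468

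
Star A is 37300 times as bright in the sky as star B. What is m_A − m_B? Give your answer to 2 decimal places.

m_A − m_B ≈ -11.43

Pogson: Δm = −2.5 log₁₀(ratio) = −2.5 log₁₀(37300) = −2.5 × 4.5717 = -11.429
Star A is brighter, so it has the smaller magnitude: the difference is negative.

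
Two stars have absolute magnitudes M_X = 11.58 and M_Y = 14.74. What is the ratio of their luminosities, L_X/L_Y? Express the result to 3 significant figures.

L_X/L_Y ≈ 18.4

ΔM = M_X − M_Y = -3.16
L_X/L_Y = 10^(−0.4 ΔM) = 10^1.264 = 18.37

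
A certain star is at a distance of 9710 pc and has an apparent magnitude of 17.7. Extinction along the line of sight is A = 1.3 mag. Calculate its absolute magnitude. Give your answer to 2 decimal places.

M ≈ 1.46

5 log₁₀(d/10 pc) = 5 log₁₀(9710) − 5 = 14.936
M = m − 5 log₁₀(d/10) − A = 17.7 − 14.936 − 1.3 = 1.464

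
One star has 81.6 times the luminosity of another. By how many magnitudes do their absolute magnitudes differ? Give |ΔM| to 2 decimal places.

|ΔM| ≈ 4.78

Pogson: ΔM = −2.5 log₁₀(ratio) = −2.5 log₁₀(81.6) = −2.5 × 1.9117 = -4.779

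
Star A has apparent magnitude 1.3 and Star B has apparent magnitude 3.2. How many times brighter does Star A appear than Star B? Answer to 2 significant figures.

5.8

Magnitude difference = -1.9
Flux ratio = 10^(−0.4 Δm) = 10^(−0.4 × -1.9) = 10^0.760 = 5.754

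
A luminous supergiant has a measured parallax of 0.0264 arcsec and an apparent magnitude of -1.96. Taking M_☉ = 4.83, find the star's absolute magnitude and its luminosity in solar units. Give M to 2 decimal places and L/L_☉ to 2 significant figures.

d = 1/p = 1/0.0264″ = 37.88 pc
M = m − 5 log₁₀ d + 5 = -1.96 − 5·1.5784 + 5 = -4.852
M − M_☉ = -4.852 − 4.83 = -9.682
L/L_☉ = 10^(−0.4 × -9.682) = 7461

M ≈ -4.85; L/L_☉ ≈ 7500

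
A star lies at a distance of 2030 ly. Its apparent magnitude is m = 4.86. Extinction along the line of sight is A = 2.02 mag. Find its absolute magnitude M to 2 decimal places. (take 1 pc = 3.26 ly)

M ≈ -6.13

d = 2030 ly / 3.26 = 622.7 pc
5 log₁₀(d/10 pc) = 5 log₁₀(622.7) − 5 = 8.971
M = m − 5 log₁₀(d/10) − A = 4.86 − 8.971 − 2.02 = -6.131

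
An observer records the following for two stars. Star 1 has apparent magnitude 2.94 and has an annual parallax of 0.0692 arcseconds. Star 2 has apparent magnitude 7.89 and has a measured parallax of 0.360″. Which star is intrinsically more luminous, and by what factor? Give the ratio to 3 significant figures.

Star 1 is more luminous, by a factor of 2580.

Star 1: d = 1/p = 1/0.0692″ = 14.45 pc
Star 1: M = m − 5 log₁₀ d + 5 = 2.94 − 5·1.1599 + 5 = 2.141
Star 2: d = 1/p = 1/0.360″ = 2.778 pc
Star 2: M = m − 5 log₁₀ d + 5 = 7.89 − 5·0.4437 + 5 = 10.672
ΔM = M_1 − M_2 = 2.141 − (10.672) = -8.531; smaller M is more luminous → Star 1.
L ratio = 10^(0.4 |ΔM|) = 10^3.412 = 2585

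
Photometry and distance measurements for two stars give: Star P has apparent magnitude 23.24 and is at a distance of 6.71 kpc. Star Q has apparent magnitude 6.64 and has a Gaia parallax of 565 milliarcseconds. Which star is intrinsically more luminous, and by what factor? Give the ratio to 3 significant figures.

Star P: d = 6.71 kpc = 6710 pc
Star P: M = m − 5 log₁₀ d + 5 = 23.24 − 5·3.8267 + 5 = 9.106
Star Q: p = 565 mas = 0.565″ → d = 1/p = 1.770 pc
Star Q: M = m − 5 log₁₀ d + 5 = 6.64 − 5·0.2480 + 5 = 10.400
ΔM = M_P − M_Q = 9.106 − (10.400) = -1.294; smaller M is more luminous → Star P.
L ratio = 10^(0.4 |ΔM|) = 10^0.518 = 3.293

Star P is more luminous, by a factor of 3.29.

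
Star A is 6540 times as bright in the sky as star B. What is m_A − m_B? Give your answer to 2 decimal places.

m_A − m_B ≈ -9.54

Pogson: Δm = −2.5 log₁₀(ratio) = −2.5 log₁₀(6540) = −2.5 × 3.8156 = -9.539
Star A is brighter, so it has the smaller magnitude: the difference is negative.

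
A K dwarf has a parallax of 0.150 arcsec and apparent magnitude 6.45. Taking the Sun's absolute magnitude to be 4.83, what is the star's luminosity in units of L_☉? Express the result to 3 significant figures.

d = 1/p = 1/0.150″ = 6.667 pc
M = m − 5 log₁₀ d + 5 = 6.45 − 5·0.8239 + 5 = 7.330
M − M_☉ = 7.330 − 4.83 = 2.500
L/L_☉ = 10^(−0.4 × 2.500) = 0.09996

L/L_☉ ≈ 0.100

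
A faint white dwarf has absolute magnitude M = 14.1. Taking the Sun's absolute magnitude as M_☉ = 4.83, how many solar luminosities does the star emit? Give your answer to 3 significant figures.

M − M_☉ = 14.1 − 4.83 = 9.270
L/L_☉ = 10^(−0.4 (M − M_☉)) = 10^-3.708 = 1.959×10^-4

L/L_☉ ≈ 1.96×10^-4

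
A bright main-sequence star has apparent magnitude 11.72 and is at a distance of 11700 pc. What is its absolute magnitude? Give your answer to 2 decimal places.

M ≈ -3.62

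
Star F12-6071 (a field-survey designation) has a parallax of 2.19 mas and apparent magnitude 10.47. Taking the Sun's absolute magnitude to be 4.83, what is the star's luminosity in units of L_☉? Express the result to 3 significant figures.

d = 1/p = 1000/2.19 mas = 456.6 pc
M = m − 5 log₁₀ d + 5 = 10.47 − 5·2.6596 + 5 = 2.172
M − M_☉ = 2.172 − 4.83 = -2.658
L/L_☉ = 10^(−0.4 × -2.658) = 11.56

L/L_☉ ≈ 11.6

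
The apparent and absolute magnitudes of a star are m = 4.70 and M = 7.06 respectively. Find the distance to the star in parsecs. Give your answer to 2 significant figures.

Distance modulus: m − M = 4.70 − (7.06) = -2.360
m − M = 5 log₁₀ d − 5
log₁₀ d = (m − M)/5 + 1 = 0.5280
d = 10^0.5280 = 3.373 pc

d ≈ 3.4 pc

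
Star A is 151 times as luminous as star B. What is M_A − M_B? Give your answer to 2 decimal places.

M_A − M_B ≈ -5.45

Pogson: ΔM = −2.5 log₁₀(ratio) = −2.5 log₁₀(151) = −2.5 × 2.1790 = -5.447
Star A is brighter, so it has the smaller magnitude: the difference is negative.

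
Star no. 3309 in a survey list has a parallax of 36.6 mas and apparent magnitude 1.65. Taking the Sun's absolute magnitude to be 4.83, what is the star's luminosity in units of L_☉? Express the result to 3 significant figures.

d = 1/p = 1000/36.6 mas = 27.32 pc
M = m − 5 log₁₀ d + 5 = 1.65 − 5·1.4365 + 5 = -0.533
M − M_☉ = -0.533 − 4.83 = -5.363
L/L_☉ = 10^(−0.4 × -5.363) = 139.6

L/L_☉ ≈ 140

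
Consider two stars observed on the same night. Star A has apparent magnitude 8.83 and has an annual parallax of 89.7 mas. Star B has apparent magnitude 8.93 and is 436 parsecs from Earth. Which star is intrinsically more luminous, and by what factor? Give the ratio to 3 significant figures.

Star B is more luminous, by a factor of 1390.

Star A: p = 89.7 mas = 0.0897″ → d = 1/p = 11.15 pc
Star A: M = m − 5 log₁₀ d + 5 = 8.83 − 5·1.0472 + 5 = 8.594
Star B: M = m − 5 log₁₀ d + 5 = 8.93 − 5·2.6395 + 5 = 0.733
ΔM = M_A − M_B = 8.594 − (0.733) = 7.861; smaller M is more luminous → Star B.
L ratio = 10^(0.4 |ΔM|) = 10^3.145 = 1395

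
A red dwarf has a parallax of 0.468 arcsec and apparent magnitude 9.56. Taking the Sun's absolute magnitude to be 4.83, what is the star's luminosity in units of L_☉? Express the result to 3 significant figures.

L/L_☉ ≈ 5.85×10^-4

d = 1/p = 1/0.468″ = 2.137 pc
M = m − 5 log₁₀ d + 5 = 9.56 − 5·0.3298 + 5 = 12.911
M − M_☉ = 12.911 − 4.83 = 8.081
L/L_☉ = 10^(−0.4 × 8.081) = 5.855×10^-4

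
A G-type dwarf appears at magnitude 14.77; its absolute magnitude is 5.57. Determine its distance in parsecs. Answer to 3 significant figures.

d ≈ 692 pc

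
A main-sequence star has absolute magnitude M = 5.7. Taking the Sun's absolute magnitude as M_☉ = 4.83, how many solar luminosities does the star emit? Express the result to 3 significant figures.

L/L_☉ ≈ 0.449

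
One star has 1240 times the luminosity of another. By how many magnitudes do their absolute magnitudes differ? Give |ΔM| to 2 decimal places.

|ΔM| ≈ 7.73

Pogson: ΔM = −2.5 log₁₀(ratio) = −2.5 log₁₀(1240) = −2.5 × 3.0934 = -7.734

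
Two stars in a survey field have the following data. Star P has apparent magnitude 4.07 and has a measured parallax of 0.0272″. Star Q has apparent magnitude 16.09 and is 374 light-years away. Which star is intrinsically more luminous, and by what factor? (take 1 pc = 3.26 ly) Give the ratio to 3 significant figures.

Star P: d = 1/p = 1/0.0272″ = 36.76 pc
Star P: M = m − 5 log₁₀ d + 5 = 4.07 − 5·1.5654 + 5 = 1.243
Star Q: d = 374 ly / 3.26 = 114.7 pc
Star Q: M = m − 5 log₁₀ d + 5 = 16.09 − 5·2.0597 + 5 = 10.792
ΔM = M_P − M_Q = 1.243 − (10.792) = -9.549; smaller M is more luminous → Star P.
L ratio = 10^(0.4 |ΔM|) = 10^3.820 = 6600

Star P is more luminous, by a factor of 6600.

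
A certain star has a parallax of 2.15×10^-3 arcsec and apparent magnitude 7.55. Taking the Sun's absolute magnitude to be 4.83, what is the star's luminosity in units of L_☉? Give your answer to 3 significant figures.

L/L_☉ ≈ 177

d = 1/p = 1/2.15×10^-3″ = 465.1 pc
M = m − 5 log₁₀ d + 5 = 7.55 − 5·2.6676 + 5 = -0.788
M − M_☉ = -0.788 − 4.83 = -5.618
L/L_☉ = 10^(−0.4 × -5.618) = 176.7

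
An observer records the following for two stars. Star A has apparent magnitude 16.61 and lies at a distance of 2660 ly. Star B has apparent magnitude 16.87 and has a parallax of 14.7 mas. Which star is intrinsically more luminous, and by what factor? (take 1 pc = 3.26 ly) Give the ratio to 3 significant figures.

Star A is more luminous, by a factor of 183.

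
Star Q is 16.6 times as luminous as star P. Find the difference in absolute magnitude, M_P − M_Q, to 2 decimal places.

Pogson: ΔM = −2.5 log₁₀(ratio) = −2.5 log₁₀(16.6) = −2.5 × 1.2201 = -3.050
Star Q is brighter so has the smaller magnitude: M_P − M_Q is positive.

M_P − M_Q ≈ 3.05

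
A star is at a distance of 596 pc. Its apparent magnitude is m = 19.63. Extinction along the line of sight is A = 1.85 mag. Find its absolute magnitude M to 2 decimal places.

M ≈ 8.90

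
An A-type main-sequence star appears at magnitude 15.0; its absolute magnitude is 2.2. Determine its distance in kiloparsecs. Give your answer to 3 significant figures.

d ≈ 3.63 kpc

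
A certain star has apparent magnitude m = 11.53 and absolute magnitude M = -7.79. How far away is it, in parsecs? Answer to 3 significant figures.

μ = m − M = 19.320
m − M = 5 log₁₀ d − 5
log₁₀ d = (m − M)/5 + 1 = 4.8640
d = 10^4.8640 = 73110 pc

d ≈ 73100 pc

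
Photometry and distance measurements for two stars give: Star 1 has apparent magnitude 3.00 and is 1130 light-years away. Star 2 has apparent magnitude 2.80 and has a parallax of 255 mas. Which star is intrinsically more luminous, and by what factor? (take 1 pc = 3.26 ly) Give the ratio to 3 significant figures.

Star 1: d = 1130 ly / 3.26 = 346.6 pc
Star 1: M = m − 5 log₁₀ d + 5 = 3.00 − 5·2.5399 + 5 = -4.699
Star 2: p = 255 mas = 0.255″ → d = 1/p = 3.922 pc
Star 2: M = m − 5 log₁₀ d + 5 = 2.80 − 5·0.5935 + 5 = 4.833
ΔM = M_1 − M_2 = -4.699 − (4.833) = -9.532; smaller M is more luminous → Star 1.
L ratio = 10^(0.4 |ΔM|) = 10^3.813 = 6498

Star 1 is more luminous, by a factor of 6500.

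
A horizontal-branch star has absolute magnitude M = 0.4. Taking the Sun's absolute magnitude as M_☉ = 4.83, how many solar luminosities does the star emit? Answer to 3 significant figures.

L/L_☉ ≈ 59.2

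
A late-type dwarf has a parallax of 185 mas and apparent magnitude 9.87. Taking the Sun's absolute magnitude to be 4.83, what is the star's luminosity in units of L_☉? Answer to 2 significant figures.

L/L_☉ ≈ 2.8×10^-3

d = 1/p = 1000/185 mas = 5.405 pc
M = m − 5 log₁₀ d + 5 = 9.87 − 5·0.7328 + 5 = 11.206
M − M_☉ = 11.206 − 4.83 = 6.376
L/L_☉ = 10^(−0.4 × 6.376) = 2.816×10^-3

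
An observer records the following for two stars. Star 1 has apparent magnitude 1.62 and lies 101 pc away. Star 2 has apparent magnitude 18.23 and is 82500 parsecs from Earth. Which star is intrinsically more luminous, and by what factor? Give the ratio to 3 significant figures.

Star 1 is more luminous, by a factor of 6.60.

Star 1: M = m − 5 log₁₀ d + 5 = 1.62 − 5·2.0043 + 5 = -3.402
Star 2: M = m − 5 log₁₀ d + 5 = 18.23 − 5·4.9165 + 5 = -1.352
ΔM = M_1 − M_2 = -3.402 − (-1.352) = -2.049; smaller M is more luminous → Star 1.
L ratio = 10^(0.4 |ΔM|) = 10^0.820 = 6.603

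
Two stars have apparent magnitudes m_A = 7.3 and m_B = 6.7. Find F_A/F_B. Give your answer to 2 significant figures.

Δm = 7.3 − (6.7) = 0.6
Flux ratio = 10^(−0.4 Δm) = 10^(−0.4 × 0.6) = 10^-0.240 = 0.5754

F_A/F_B ≈ 0.58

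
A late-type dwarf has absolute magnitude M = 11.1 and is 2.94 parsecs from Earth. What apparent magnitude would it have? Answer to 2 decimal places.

m ≈ 8.44

m = M + 5 log₁₀ d − 5 = 11.1 + 5·0.4683 − 5 = 8.442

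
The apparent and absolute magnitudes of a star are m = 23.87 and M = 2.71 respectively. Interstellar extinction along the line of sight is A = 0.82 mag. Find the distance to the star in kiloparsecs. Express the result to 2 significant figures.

d ≈ 120 kpc

m − M = 5 log₁₀(d/10 pc) + A  ⇒  23.87 − (2.71) − 0.82 = 5 log₁₀(d/10)
20.340 = 5 log₁₀(d/10)
log₁₀ d = (m − M − A)/5 + 1 = 5.0680
d = 10^5.0680 = 116900 pc
= 116.9 kpc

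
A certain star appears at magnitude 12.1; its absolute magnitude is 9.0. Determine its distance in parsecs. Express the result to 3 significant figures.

d ≈ 41.7 pc

μ = m − M = 3.100
m − M = 5 log₁₀ d − 5
log₁₀ d = (m − M)/5 + 1 = 1.6200
d = 10^1.6200 = 41.69 pc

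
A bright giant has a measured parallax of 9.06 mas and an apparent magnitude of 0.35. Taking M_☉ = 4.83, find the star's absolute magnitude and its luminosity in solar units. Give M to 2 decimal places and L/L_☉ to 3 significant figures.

d = 1/p = 1000/9.06 mas = 110.4 pc
M = m − 5 log₁₀ d + 5 = 0.35 − 5·2.0429 + 5 = -4.864
M − M_☉ = -4.864 − 4.83 = -9.694
L/L_☉ = 10^(−0.4 × -9.694) = 7546

M ≈ -4.86; L/L_☉ ≈ 7550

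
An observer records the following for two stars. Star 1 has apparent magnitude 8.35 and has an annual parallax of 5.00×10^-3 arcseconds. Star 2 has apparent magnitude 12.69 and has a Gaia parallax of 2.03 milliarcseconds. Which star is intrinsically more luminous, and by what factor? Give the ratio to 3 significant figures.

Star 1 is more luminous, by a factor of 8.98.

Star 1: d = 1/p = 1/5.00×10^-3″ = 200.0 pc
Star 1: M = m − 5 log₁₀ d + 5 = 8.35 − 5·2.3010 + 5 = 1.845
Star 2: p = 2.03 mas = 2.03×10^-3″ → d = 1/p = 492.6 pc
Star 2: M = m − 5 log₁₀ d + 5 = 12.69 − 5·2.6925 + 5 = 4.227
ΔM = M_1 − M_2 = 1.845 − (4.227) = -2.383; smaller M is more luminous → Star 1.
L ratio = 10^(0.4 |ΔM|) = 10^0.953 = 8.975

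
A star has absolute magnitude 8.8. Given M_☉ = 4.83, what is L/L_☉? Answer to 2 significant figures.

M − M_☉ = 8.8 − 4.83 = 3.970
L/L_☉ = 10^(−0.4 (M − M_☉)) = 10^-1.588 = 0.02582

L/L_☉ ≈ 0.026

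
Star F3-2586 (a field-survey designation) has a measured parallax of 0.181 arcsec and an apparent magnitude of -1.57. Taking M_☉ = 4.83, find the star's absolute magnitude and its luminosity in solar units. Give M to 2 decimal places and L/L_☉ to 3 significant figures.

M ≈ -0.28; L/L_☉ ≈ 111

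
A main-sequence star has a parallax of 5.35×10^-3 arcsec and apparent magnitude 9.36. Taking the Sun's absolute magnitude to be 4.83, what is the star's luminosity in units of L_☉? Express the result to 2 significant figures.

d = 1/p = 1/5.35×10^-3″ = 186.9 pc
M = m − 5 log₁₀ d + 5 = 9.36 − 5·2.2716 + 5 = 3.002
M − M_☉ = 3.002 − 4.83 = -1.828
L/L_☉ = 10^(−0.4 × -1.828) = 5.386

L/L_☉ ≈ 5.4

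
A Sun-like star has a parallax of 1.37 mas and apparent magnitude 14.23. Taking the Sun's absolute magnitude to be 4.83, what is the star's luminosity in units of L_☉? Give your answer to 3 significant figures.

L/L_☉ ≈ 0.926

d = 1/p = 1000/1.37 mas = 729.9 pc
M = m − 5 log₁₀ d + 5 = 14.23 − 5·2.8633 + 5 = 4.914
M − M_☉ = 4.914 − 4.83 = 0.084
L/L_☉ = 10^(−0.4 × 0.084) = 0.9259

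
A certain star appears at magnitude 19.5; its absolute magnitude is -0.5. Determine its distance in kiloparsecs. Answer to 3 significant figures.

μ = m − M = 20.000
m − M = 5 log₁₀ d − 5
log₁₀ d = (m − M)/5 + 1 = 5.0000
d = 10^5.0000 = 100000 pc
= 100.0 kpc

d ≈ 100 kpc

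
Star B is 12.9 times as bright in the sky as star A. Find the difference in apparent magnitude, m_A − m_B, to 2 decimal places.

m_A − m_B ≈ 2.78

Pogson: Δm = −2.5 log₁₀(ratio) = −2.5 log₁₀(12.9) = −2.5 × 1.1106 = -2.776
Star B is brighter so has the smaller magnitude: m_A − m_B is positive.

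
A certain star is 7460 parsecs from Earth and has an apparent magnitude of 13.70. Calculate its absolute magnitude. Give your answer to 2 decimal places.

M ≈ -0.66

5 log₁₀(d/10 pc) = 5 log₁₀(7460) − 5 = 14.364
M = m − 5 log₁₀(d/10) = 13.70 − 14.364 = -0.664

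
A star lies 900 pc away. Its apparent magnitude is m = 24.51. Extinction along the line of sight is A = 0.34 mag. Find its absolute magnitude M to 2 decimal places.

5 log₁₀(d/10 pc) = 5 log₁₀(900.0) − 5 = 9.771
M = m − 5 log₁₀(d/10) − A = 24.51 − 9.771 − 0.34 = 14.399

M ≈ 14.40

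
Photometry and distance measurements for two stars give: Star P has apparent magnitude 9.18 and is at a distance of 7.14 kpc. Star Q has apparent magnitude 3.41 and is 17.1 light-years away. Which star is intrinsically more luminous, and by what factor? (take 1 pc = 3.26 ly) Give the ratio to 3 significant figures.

Star P is more luminous, by a factor of 9120.

Star P: d = 7.14 kpc = 7140 pc
Star P: M = m − 5 log₁₀ d + 5 = 9.18 − 5·3.8537 + 5 = -5.088
Star Q: d = 17.1 ly / 3.26 = 5.245 pc
Star Q: M = m − 5 log₁₀ d + 5 = 3.41 − 5·0.7198 + 5 = 4.811
ΔM = M_P − M_Q = -5.088 − (4.811) = -9.900; smaller M is more luminous → Star P.
L ratio = 10^(0.4 |ΔM|) = 10^3.960 = 9117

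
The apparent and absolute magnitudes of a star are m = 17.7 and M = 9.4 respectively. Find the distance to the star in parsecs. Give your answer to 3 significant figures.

Distance modulus: m − M = 17.7 − (9.4) = 8.300
m − M = 5 log₁₀ d − 5
log₁₀ d = (m − M)/5 + 1 = 2.6600
d = 10^2.6600 = 457.1 pc

d ≈ 457 pc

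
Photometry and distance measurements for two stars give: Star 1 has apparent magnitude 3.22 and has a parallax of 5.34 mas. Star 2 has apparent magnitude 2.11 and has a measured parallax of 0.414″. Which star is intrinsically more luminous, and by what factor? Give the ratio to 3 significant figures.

Star 1: p = 5.34 mas = 5.34×10^-3″ → d = 1/p = 187.3 pc
Star 1: M = m − 5 log₁₀ d + 5 = 3.22 − 5·2.2725 + 5 = -3.142
Star 2: d = 1/p = 1/0.414″ = 2.415 pc
Star 2: M = m − 5 log₁₀ d + 5 = 2.11 − 5·0.3830 + 5 = 5.195
ΔM = M_1 − M_2 = -3.142 − (5.195) = -8.337; smaller M is more luminous → Star 1.
L ratio = 10^(0.4 |ΔM|) = 10^3.335 = 2162

Star 1 is more luminous, by a factor of 2160.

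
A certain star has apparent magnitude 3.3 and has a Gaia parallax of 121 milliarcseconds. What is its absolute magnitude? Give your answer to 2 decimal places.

M ≈ 3.71

p = 121 mas = 0.121″ → d = 1/p = 8.264 pc
5 log₁₀(d/10 pc) = 5 log₁₀(8.264) − 5 = -0.414
M = m − 5 log₁₀(d/10) = 3.3 + 0.414 = 3.714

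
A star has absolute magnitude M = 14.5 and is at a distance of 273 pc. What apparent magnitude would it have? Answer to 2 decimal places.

m = M + 5 log₁₀ d − 5 = 14.5 + 5·2.4362 − 5 = 21.681

m ≈ 21.68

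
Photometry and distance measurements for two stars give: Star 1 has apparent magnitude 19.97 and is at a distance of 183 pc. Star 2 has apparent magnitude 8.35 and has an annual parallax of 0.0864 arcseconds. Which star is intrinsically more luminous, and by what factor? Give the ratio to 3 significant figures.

Star 2 is more luminous, by a factor of 178.

Star 1: M = m − 5 log₁₀ d + 5 = 19.97 − 5·2.2625 + 5 = 13.658
Star 2: d = 1/p = 1/0.0864″ = 11.57 pc
Star 2: M = m − 5 log₁₀ d + 5 = 8.35 − 5·1.0635 + 5 = 8.033
ΔM = M_1 − M_2 = 13.658 − (8.033) = 5.625; smaller M is more luminous → Star 2.
L ratio = 10^(0.4 |ΔM|) = 10^2.250 = 177.9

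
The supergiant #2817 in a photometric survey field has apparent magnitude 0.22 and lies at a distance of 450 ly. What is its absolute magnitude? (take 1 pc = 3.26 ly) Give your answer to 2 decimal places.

M ≈ -5.48

d = 450 ly / 3.26 = 138.0 pc
5 log₁₀(d/10 pc) = 5 log₁₀(138.0) − 5 = 5.700
M = m − 5 log₁₀(d/10) = 0.22 − 5.700 = -5.480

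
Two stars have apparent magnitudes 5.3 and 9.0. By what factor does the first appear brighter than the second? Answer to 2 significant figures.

Δm = 5.3 − (9.0) = -3.7
Flux ratio = 10^(−0.4 Δm) = 10^(−0.4 × -3.7) = 10^1.480 = 30.20

30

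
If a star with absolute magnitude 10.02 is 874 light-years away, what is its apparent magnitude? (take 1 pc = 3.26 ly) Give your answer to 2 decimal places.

m ≈ 17.16

d = 874 ly / 3.26 = 268.1 pc
m = M + 5 log₁₀ d − 5 = 10.02 + 5·2.4283 − 5 = 17.161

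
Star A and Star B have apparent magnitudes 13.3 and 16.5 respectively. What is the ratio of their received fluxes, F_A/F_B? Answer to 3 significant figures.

Δm = 13.3 − (16.5) = -3.2
Flux ratio = 10^(−0.4 Δm) = 10^(−0.4 × -3.2) = 10^1.280 = 19.05

F_A/F_B ≈ 19.1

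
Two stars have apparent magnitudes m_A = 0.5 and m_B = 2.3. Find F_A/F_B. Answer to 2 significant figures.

Magnitude difference = -1.8
Flux ratio = 10^(−0.4 Δm) = 10^(−0.4 × -1.8) = 10^0.720 = 5.248

F_A/F_B ≈ 5.2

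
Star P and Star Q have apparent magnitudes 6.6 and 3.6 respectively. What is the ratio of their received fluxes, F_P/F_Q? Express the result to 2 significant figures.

Δm = 6.6 − (3.6) = 3.0
Flux ratio = 10^(−0.4 Δm) = 10^(−0.4 × 3.0) = 10^-1.200 = 0.06310

F_P/F_Q ≈ 0.063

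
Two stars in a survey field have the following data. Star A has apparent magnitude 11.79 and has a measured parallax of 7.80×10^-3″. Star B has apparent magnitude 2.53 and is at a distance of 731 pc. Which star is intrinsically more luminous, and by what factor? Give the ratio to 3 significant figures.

Star B is more luminous, by a factor of 164000.

Star A: d = 1/p = 1/7.80×10^-3″ = 128.2 pc
Star A: M = m − 5 log₁₀ d + 5 = 11.79 − 5·2.1079 + 5 = 6.250
Star B: M = m − 5 log₁₀ d + 5 = 2.53 − 5·2.8639 + 5 = -6.790
ΔM = M_A − M_B = 6.250 − (-6.790) = 13.040; smaller M is more luminous → Star B.
L ratio = 10^(0.4 |ΔM|) = 10^5.216 = 164400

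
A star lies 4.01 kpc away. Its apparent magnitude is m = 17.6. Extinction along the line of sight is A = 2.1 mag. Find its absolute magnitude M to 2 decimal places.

d = 4.01 kpc = 4010 pc
5 log₁₀(d/10 pc) = 5 log₁₀(4010) − 5 = 13.016
M = m − 5 log₁₀(d/10) − A = 17.6 − 13.016 − 2.1 = 2.484

M ≈ 2.48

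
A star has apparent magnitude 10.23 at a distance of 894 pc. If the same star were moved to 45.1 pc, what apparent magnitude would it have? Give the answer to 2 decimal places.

m ≈ 3.74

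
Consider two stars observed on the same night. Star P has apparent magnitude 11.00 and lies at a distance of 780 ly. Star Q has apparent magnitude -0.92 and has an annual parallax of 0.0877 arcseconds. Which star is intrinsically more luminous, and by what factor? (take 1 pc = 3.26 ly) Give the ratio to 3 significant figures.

Star P: d = 780 ly / 3.26 = 239.3 pc
Star P: M = m − 5 log₁₀ d + 5 = 11.00 − 5·2.3789 + 5 = 4.106
Star Q: d = 1/p = 1/0.0877″ = 11.40 pc
Star Q: M = m − 5 log₁₀ d + 5 = -0.92 − 5·1.0570 + 5 = -1.205
ΔM = M_P − M_Q = 4.106 − (-1.205) = 5.311; smaller M is more luminous → Star Q.
L ratio = 10^(0.4 |ΔM|) = 10^2.124 = 133.1

Star Q is more luminous, by a factor of 133.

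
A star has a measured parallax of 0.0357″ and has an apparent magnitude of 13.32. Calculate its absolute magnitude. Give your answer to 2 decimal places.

d = 1/p = 1/0.0357″ = 28.01 pc
5 log₁₀(d/10 pc) = 5 log₁₀(28.01) − 5 = 2.237
M = m − 5 log₁₀(d/10) = 13.32 − 2.237 = 11.083

M ≈ 11.08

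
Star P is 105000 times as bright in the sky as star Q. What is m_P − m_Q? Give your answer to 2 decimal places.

m_P − m_Q ≈ -12.55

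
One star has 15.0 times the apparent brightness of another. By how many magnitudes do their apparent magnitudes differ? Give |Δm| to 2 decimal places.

Pogson: Δm = −2.5 log₁₀(ratio) = −2.5 log₁₀(15.0) = −2.5 × 1.1761 = -2.940

|Δm| ≈ 2.94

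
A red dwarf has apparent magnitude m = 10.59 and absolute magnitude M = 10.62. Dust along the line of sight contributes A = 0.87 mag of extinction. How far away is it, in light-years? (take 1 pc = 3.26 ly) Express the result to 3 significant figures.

d ≈ 21.5 ly

m − M = 5 log₁₀(d/10 pc) + A  ⇒  10.59 − (10.62) − 0.87 = 5 log₁₀(d/10)
-0.900 = 5 log₁₀(d/10)
log₁₀ d = (m − M − A)/5 + 1 = 0.8200
d = 10^0.8200 = 6.607 pc
= 21.54 ly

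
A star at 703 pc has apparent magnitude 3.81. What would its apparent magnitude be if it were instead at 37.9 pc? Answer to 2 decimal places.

m ≈ -2.53

Flux ∝ 1/d², so Δm = 5 log₁₀(d₂/d₁) = 5 log₁₀(37.9/703) = -6.342
m₂ = m₁ + Δm = 3.81 + (-6.342) = -2.532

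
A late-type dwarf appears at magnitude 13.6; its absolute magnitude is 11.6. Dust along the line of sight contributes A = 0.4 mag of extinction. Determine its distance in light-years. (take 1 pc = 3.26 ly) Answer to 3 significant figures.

d ≈ 68.1 ly

m − M = 5 log₁₀(d/10 pc) + A  ⇒  13.6 − (11.6) − 0.4 = 5 log₁₀(d/10)
1.600 = 5 log₁₀(d/10)
log₁₀ d = (m − M − A)/5 + 1 = 1.3200
d = 10^1.3200 = 20.89 pc
= 68.11 ly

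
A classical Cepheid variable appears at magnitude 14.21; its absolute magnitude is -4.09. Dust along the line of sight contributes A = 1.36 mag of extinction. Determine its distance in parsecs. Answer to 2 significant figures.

d ≈ 24000 pc

m − M = 5 log₁₀(d/10 pc) + A  ⇒  14.21 − (-4.09) − 1.36 = 5 log₁₀(d/10)
16.940 = 5 log₁₀(d/10)
log₁₀ d = (m − M − A)/5 + 1 = 4.3880
d = 10^4.3880 = 24430 pc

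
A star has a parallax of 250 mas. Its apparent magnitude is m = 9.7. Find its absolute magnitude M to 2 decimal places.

M ≈ 11.69

p = 250 mas = 0.250″ → d = 1/p = 4.000 pc
5 log₁₀(d/10 pc) = 5 log₁₀(4.000) − 5 = -1.990
M = m − 5 log₁₀(d/10) = 9.7 + 1.990 = 11.690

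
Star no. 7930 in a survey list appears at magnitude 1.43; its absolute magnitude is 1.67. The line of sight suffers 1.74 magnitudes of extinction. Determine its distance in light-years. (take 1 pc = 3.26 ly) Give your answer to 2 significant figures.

m − M = 5 log₁₀(d/10 pc) + A  ⇒  1.43 − (1.67) − 1.74 = 5 log₁₀(d/10)
-1.980 = 5 log₁₀(d/10)
log₁₀ d = (m − M − A)/5 + 1 = 0.6040
d = 10^0.6040 = 4.018 pc
= 13.10 ly

d ≈ 13 ly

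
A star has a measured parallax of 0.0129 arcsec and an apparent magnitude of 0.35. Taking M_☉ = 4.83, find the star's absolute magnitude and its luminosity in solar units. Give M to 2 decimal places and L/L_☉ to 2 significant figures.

M ≈ -4.10; L/L_☉ ≈ 3700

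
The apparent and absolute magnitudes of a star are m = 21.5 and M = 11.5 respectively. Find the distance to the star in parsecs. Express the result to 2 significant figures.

Distance modulus: m − M = 21.5 − (11.5) = 10.000
m − M = 5 log₁₀ d − 5
log₁₀ d = (m − M)/5 + 1 = 3.0000
d = 10^3.0000 = 1000 pc

d ≈ 1000 pc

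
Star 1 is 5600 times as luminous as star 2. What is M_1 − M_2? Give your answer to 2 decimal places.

Pogson: ΔM = −2.5 log₁₀(ratio) = −2.5 log₁₀(5600) = −2.5 × 3.7482 = -9.370
Star 1 is brighter, so it has the smaller magnitude: the difference is negative.

M_1 − M_2 ≈ -9.37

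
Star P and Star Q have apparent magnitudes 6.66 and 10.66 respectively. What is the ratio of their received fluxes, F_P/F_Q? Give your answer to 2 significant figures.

F_P/F_Q ≈ 40

Δm = 6.66 − (10.66) = -4.00
Flux ratio = 10^(−0.4 Δm) = 10^(−0.4 × -4.00) = 10^1.600 = 39.81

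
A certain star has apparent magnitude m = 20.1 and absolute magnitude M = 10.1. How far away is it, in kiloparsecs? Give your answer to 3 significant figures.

d ≈ 1.00 kpc

μ = m − M = 10.000
m − M = 5 log₁₀ d − 5
log₁₀ d = (m − M)/5 + 1 = 3.0000
d = 10^3.0000 = 1000 pc
= 1.000 kpc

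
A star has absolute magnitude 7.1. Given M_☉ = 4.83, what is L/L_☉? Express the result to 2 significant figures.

L/L_☉ ≈ 0.12

M − M_☉ = 7.1 − 4.83 = 2.270
L/L_☉ = 10^(−0.4 (M − M_☉)) = 10^-0.908 = 0.1236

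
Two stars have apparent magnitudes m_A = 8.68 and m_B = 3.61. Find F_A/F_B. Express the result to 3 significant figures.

Magnitude difference = 5.07
Flux ratio = 10^(−0.4 Δm) = 10^(−0.4 × 5.07) = 10^-2.028 = 9.376×10^-3

F_A/F_B ≈ 9.38×10^-3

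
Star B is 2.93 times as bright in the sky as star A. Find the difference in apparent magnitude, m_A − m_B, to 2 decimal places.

m_A − m_B ≈ 1.17

Pogson: Δm = −2.5 log₁₀(ratio) = −2.5 log₁₀(2.93) = −2.5 × 0.4669 = -1.167
Star B is brighter so has the smaller magnitude: m_A − m_B is positive.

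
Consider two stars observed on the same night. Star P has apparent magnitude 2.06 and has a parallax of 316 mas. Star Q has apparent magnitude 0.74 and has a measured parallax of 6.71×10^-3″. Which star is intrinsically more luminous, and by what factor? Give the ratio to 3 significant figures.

Star P: p = 316 mas = 0.316″ → d = 1/p = 3.165 pc
Star P: M = m − 5 log₁₀ d + 5 = 2.06 − 5·0.5003 + 5 = 4.558
Star Q: d = 1/p = 1/6.71×10^-3″ = 149.0 pc
Star Q: M = m − 5 log₁₀ d + 5 = 0.74 − 5·2.1733 + 5 = -5.126
ΔM = M_P − M_Q = 4.558 − (-5.126) = 9.685; smaller M is more luminous → Star Q.
L ratio = 10^(0.4 |ΔM|) = 10^3.874 = 7480

Star Q is more luminous, by a factor of 7480.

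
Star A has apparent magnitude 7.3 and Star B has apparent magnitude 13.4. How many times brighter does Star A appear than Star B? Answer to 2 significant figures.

Δm = 7.3 − (13.4) = -6.1
Flux ratio = 10^(−0.4 Δm) = 10^(−0.4 × -6.1) = 10^2.440 = 275.4

280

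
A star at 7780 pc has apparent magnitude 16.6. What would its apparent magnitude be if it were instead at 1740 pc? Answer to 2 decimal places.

m ≈ 13.35

Flux ∝ 1/d², so Δm = 5 log₁₀(d₂/d₁) = 5 log₁₀(1740/7780) = -3.252
m₂ = m₁ + Δm = 16.6 + (-3.252) = 13.348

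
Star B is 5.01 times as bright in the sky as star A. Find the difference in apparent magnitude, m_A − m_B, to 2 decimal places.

Pogson: Δm = −2.5 log₁₀(ratio) = −2.5 log₁₀(5.01) = −2.5 × 0.6998 = -1.750
Star B is brighter so has the smaller magnitude: m_A − m_B is positive.

m_A − m_B ≈ 1.75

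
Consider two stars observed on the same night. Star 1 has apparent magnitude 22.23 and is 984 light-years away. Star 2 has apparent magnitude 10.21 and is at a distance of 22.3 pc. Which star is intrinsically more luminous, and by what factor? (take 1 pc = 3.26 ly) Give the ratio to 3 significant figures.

Star 2 is more luminous, by a factor of 351.

Star 1: d = 984 ly / 3.26 = 301.8 pc
Star 1: M = m − 5 log₁₀ d + 5 = 22.23 − 5·2.4798 + 5 = 14.831
Star 2: M = m − 5 log₁₀ d + 5 = 10.21 − 5·1.3483 + 5 = 8.468
ΔM = M_1 − M_2 = 14.831 − (8.468) = 6.363; smaller M is more luminous → Star 2.
L ratio = 10^(0.4 |ΔM|) = 10^2.545 = 350.8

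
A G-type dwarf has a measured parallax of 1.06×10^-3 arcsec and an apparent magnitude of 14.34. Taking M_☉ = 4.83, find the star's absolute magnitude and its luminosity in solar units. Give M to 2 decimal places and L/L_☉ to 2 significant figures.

d = 1/p = 1/1.06×10^-3″ = 943.4 pc
M = m − 5 log₁₀ d + 5 = 14.34 − 5·2.9747 + 5 = 4.467
M − M_☉ = 4.467 − 4.83 = -0.363
L/L_☉ = 10^(−0.4 × -0.363) = 1.398

M ≈ 4.47; L/L_☉ ≈ 1.4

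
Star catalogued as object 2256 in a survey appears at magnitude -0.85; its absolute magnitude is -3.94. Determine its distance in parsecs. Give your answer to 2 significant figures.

d ≈ 41 pc

Distance modulus: m − M = -0.85 − (-3.94) = 3.090
m − M = 5 log₁₀ d − 5
log₁₀ d = (m − M)/5 + 1 = 1.6180
d = 10^1.6180 = 41.50 pc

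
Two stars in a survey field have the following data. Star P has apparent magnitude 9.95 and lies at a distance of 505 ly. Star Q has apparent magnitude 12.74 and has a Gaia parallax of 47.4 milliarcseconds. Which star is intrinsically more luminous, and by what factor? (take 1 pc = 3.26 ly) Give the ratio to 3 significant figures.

Star P: d = 505 ly / 3.26 = 154.9 pc
Star P: M = m − 5 log₁₀ d + 5 = 9.95 − 5·2.1901 + 5 = 4.000
Star Q: p = 47.4 mas = 0.0474″ → d = 1/p = 21.10 pc
Star Q: M = m − 5 log₁₀ d + 5 = 12.74 − 5·1.3242 + 5 = 11.119
ΔM = M_P − M_Q = 4.000 − (11.119) = -7.119; smaller M is more luminous → Star P.
L ratio = 10^(0.4 |ΔM|) = 10^2.848 = 704.2

Star P is more luminous, by a factor of 704.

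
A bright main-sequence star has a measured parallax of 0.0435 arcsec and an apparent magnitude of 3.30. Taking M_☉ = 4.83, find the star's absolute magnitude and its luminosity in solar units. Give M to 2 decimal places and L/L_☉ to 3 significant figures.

d = 1/p = 1/0.0435″ = 22.99 pc
M = m − 5 log₁₀ d + 5 = 3.30 − 5·1.3615 + 5 = 1.492
M − M_☉ = 1.492 − 4.83 = -3.338
L/L_☉ = 10^(−0.4 × -3.338) = 21.63

M ≈ 1.49; L/L_☉ ≈ 21.6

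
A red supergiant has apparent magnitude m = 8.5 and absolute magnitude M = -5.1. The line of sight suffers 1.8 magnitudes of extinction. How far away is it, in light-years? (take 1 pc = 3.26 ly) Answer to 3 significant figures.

m − M = 5 log₁₀(d/10 pc) + A  ⇒  8.5 − (-5.1) − 1.8 = 5 log₁₀(d/10)
11.800 = 5 log₁₀(d/10)
log₁₀ d = (m − M − A)/5 + 1 = 3.3600
d = 10^3.3600 = 2291 pc
= 7468 ly

d ≈ 7470 ly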